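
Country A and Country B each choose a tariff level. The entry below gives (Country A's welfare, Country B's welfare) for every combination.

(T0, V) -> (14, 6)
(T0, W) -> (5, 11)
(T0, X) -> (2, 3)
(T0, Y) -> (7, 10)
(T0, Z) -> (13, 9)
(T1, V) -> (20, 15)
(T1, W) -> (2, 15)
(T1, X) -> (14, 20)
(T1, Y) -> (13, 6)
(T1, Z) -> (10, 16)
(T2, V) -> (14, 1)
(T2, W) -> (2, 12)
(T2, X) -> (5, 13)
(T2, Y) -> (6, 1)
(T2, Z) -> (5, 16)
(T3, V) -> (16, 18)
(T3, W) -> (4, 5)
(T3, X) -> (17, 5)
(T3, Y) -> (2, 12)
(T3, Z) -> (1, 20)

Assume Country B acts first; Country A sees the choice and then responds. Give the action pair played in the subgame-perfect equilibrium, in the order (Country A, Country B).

Country A best-responds to each possible Country B move:
- V → Country A plays T1 (best of 14, 20, 14, 16); Country B gets 15.
- W → Country A plays T0 (best of 5, 2, 2, 4); Country B gets 11.
- X → Country A plays T3 (best of 2, 14, 5, 17); Country B gets 5.
- Y → Country A plays T1 (best of 7, 13, 6, 2); Country B gets 6.
- Z → Country A plays T0 (best of 13, 10, 5, 1); Country B gets 9.
Country B's induced payoffs are 15, 11, 5, 6, 9, so Country B commits to V. Subgame-perfect outcome: (T1, V) with payoffs (20, 15).

(T1, V)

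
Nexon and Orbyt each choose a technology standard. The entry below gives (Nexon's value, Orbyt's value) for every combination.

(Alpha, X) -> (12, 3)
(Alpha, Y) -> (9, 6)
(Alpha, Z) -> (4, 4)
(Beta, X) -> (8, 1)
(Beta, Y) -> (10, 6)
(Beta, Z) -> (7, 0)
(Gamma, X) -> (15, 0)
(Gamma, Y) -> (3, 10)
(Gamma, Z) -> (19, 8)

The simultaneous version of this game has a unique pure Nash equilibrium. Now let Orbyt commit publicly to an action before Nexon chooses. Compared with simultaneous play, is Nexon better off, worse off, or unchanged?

Nexon best-responds to each possible Orbyt move:
- X → Nexon plays Gamma (best of 12, 8, 15); Orbyt gets 0.
- Y → Nexon plays Beta (best of 9, 10, 3); Orbyt gets 6.
- Z → Nexon plays Gamma (best of 4, 7, 19); Orbyt gets 8.
Among 0, 6, 8, the best is 8 at Z. Subgame-perfect outcome: (Gamma, Z) with payoffs (19, 8).
Under simultaneous play:
Nexon's best replies: X→Gamma; Y→Beta; Z→Gamma.
Orbyt's best replies: Alpha→Y; Beta→Y; Gamma→Y.
The unique mutual best reply is (Beta, Y), giving (10, 6).
Nexon earns 19 sequentially versus 10 at the Nash outcome: better off.

better off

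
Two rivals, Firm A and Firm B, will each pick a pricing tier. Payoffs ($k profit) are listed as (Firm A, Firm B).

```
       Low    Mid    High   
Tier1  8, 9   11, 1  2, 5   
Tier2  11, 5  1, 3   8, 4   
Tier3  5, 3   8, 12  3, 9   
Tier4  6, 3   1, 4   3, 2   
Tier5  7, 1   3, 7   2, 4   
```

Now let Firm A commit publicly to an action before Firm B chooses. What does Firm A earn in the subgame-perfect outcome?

Firm B best-responds to each possible Firm A move:
- Tier1: BR = Low, leader payoff 8.
- Tier2: BR = Low, leader payoff 11.
- Tier3: BR = Mid, leader payoff 8.
- Tier4: BR = Mid, leader payoff 1.
- Tier5: BR = Mid, leader payoff 3.
Firm A's induced payoffs are 8, 11, 8, 1, 3, so Firm A commits to Tier2. Subgame-perfect outcome: (Tier2, Low) with payoffs (11, 5).

11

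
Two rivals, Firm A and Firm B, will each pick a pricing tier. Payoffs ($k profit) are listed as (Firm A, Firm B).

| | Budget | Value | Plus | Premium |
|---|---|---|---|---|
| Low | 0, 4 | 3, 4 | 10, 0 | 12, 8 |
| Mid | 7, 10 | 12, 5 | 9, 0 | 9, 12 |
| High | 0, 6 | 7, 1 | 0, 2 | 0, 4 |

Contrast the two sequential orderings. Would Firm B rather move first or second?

first

If Firm A leads: Firm B's best replies are Low→Premium, Mid→Premium, High→Budget; Firm A's induced payoffs 12, 9, 0; outcome (Low, Premium), payoffs (12, 8).
If Firm B leads: Firm A's best replies are Budget→Mid, Value→Mid, Plus→Low, Premium→Low; Firm B's induced payoffs 10, 5, 0, 8; outcome (Mid, Budget), payoffs (7, 10).
Firm B gets 10 moving first and 8 moving second, so Firm B prefers to move first.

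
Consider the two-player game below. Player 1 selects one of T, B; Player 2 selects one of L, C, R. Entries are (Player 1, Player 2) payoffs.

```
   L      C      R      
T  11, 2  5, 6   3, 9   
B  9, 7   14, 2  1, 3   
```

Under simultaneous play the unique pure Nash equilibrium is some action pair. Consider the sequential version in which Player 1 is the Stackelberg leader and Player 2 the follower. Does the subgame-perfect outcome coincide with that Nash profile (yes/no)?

Player 2 best-responds to each possible Player 1 move:
- T: BR = R, leader payoff 3.
- B: BR = L, leader payoff 9.
Among 3, 9, the best is 9 at B. Subgame-perfect outcome: (B, L) with payoffs (9, 7).
Under simultaneous play:
Player 1's best replies: L→T; C→B; R→T.
Player 2's best replies: T→R; B→L.
Only (T, R) has each player best-responding; Nash payoffs (3, 9).
Sequential outcome (B, L) differs from the Nash profile (T, R).

no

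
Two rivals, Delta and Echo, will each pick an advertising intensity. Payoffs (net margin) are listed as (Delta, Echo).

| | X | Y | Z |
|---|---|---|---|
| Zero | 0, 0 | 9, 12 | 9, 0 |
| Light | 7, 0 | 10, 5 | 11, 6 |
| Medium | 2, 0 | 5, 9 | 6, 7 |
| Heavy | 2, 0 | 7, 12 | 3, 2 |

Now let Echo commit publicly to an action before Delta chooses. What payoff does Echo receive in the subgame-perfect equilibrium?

Solve by backward induction (Echo leads).
- X: BR = Light, leader payoff 0.
- Y: BR = Light, leader payoff 5.
- Z: BR = Light, leader payoff 6.
Maximizing over 0, 5, 6, Echo chooses Z. Subgame-perfect outcome: (Light, Z) with payoffs (11, 6).

6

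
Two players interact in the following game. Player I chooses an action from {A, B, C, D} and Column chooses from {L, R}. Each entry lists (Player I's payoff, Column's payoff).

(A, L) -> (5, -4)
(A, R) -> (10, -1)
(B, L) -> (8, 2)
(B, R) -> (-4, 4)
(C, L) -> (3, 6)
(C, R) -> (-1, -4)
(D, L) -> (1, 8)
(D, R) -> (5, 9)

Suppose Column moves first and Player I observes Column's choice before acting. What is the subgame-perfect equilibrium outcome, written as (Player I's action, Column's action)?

(B, L)

Work backward from Player I's decision.
- L → Player I plays B (best of 5, 8, 3, 1); Column gets 2.
- R → Player I plays A (best of 10, -4, -1, 5); Column gets -1.
Among 2, -1, the best is 2 at L. Subgame-perfect outcome: (B, L) with payoffs (8, 2).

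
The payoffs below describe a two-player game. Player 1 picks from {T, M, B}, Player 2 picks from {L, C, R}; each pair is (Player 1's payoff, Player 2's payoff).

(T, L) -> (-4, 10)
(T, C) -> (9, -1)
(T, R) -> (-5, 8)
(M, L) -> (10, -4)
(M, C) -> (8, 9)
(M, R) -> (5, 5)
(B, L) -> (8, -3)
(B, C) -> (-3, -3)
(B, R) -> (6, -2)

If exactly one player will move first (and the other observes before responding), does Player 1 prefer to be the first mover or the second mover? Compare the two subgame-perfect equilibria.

If Player 1 leads: Player 2's best replies are T→L, M→C, B→R; Player 1's induced payoffs -4, 8, 6; outcome (M, C), payoffs (8, 9).
If Player 2 leads: Player 1's best replies are L→M, C→T, R→B; Player 2's induced payoffs -4, -1, -2; outcome (T, C), payoffs (9, -1).
Player 1 gets 8 moving first and 9 moving second, so Player 1 prefers to move second.

second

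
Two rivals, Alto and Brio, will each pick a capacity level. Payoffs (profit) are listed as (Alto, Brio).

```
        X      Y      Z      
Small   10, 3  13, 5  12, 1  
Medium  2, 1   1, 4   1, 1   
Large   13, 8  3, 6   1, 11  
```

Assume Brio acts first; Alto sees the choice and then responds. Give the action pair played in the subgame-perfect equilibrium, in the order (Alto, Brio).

(Large, X)

Work backward from Alto's decision.
- X: Alto compares 10, 2, 13 and picks Large; Brio would get 8.
- Y: Alto compares 13, 1, 3 and picks Small; Brio would get 5.
- Z: Alto compares 12, 1, 1 and picks Small; Brio would get 1.
Among 8, 5, 1, the best is 8 at X. Subgame-perfect outcome: (Large, X) with payoffs (13, 8).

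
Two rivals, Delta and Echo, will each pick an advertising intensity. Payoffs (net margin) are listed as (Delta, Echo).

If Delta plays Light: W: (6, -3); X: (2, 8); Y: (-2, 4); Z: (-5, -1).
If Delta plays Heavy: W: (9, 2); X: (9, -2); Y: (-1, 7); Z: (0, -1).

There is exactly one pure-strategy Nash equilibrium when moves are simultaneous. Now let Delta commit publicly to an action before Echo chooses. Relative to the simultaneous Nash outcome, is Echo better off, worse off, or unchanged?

better off

Work backward from Echo's decision.
- Light → Echo plays X (best of -3, 8, 4, -1); Delta gets 2.
- Heavy → Echo plays Y (best of 2, -2, 7, -1); Delta gets -1.
Delta's induced payoffs are 2, -1, so Delta commits to Light. Subgame-perfect outcome: (Light, X) with payoffs (2, 8).
Under simultaneous play:
Delta's best replies: W→Heavy; X→Heavy; Y→Heavy; Z→Heavy.
Echo's best replies: Light→X; Heavy→Y.
Only (Heavy, Y) has each player best-responding; Nash payoffs (-1, 7).
Echo earns 8 sequentially versus 7 at the Nash outcome: better off.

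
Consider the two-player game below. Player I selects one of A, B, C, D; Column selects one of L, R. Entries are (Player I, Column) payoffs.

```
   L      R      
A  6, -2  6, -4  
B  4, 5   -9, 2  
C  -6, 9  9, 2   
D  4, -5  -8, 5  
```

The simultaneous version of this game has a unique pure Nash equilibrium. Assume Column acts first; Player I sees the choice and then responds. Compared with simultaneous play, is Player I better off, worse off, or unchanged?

better off

Backward induction with Column moving first.
- L: BR = A, leader payoff -2.
- R: BR = C, leader payoff 2.
Maximizing over -2, 2, Column chooses R. Subgame-perfect outcome: (C, R) with payoffs (9, 2).
For the simultaneous game, intersect best replies.
Player I's best replies: L→A; R→C.
Column's best replies: A→L; B→L; C→L; D→R.
The unique mutual best reply is (A, L), giving (6, -2).
Player I earns 9 sequentially versus 6 at the Nash outcome: better off.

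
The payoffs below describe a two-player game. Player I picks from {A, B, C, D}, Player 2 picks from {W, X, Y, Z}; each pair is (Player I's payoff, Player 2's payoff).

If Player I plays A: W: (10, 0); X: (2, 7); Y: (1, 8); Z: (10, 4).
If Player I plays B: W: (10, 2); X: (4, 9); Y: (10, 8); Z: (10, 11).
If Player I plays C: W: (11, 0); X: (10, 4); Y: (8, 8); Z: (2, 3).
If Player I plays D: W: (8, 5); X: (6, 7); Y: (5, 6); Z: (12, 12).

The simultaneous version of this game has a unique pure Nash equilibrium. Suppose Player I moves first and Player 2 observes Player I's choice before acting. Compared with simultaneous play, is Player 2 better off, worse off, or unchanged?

unchanged

Backward induction with Player I moving first.
- A: Player 2 compares 0, 7, 8, 4 and picks Y; Player I would get 1.
- B: Player 2 compares 2, 9, 8, 11 and picks Z; Player I would get 10.
- C: Player 2 compares 0, 4, 8, 3 and picks Y; Player I would get 8.
- D: Player 2 compares 5, 7, 6, 12 and picks Z; Player I would get 12.
Maximizing over 1, 10, 8, 12, Player I chooses D. Subgame-perfect outcome: (D, Z) with payoffs (12, 12).
For the simultaneous game, intersect best replies.
Player I's best replies: W→C; X→C; Y→B; Z→D.
Player 2's best replies: A→Y; B→Z; C→Y; D→Z.
The unique mutual best reply is (D, Z), giving (12, 12).
Player 2 earns 12 sequentially versus 12 at the Nash outcome: unchanged.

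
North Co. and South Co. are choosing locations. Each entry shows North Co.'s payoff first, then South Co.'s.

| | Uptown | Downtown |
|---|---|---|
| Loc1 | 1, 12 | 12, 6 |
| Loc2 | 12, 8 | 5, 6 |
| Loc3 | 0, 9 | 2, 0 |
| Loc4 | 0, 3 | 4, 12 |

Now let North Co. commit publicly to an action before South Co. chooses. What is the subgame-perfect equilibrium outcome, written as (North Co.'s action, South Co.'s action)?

(Loc2, Uptown)

Backward induction with North Co. moving first.
- Loc1: South Co. compares 12, 6 and picks Uptown; North Co. would get 1.
- Loc2: South Co. compares 8, 6 and picks Uptown; North Co. would get 12.
- Loc3: South Co. compares 9, 0 and picks Uptown; North Co. would get 0.
- Loc4: South Co. compares 3, 12 and picks Downtown; North Co. would get 4.
North Co.'s induced payoffs are 1, 12, 0, 4, so North Co. commits to Loc2. Subgame-perfect outcome: (Loc2, Uptown) with payoffs (12, 8).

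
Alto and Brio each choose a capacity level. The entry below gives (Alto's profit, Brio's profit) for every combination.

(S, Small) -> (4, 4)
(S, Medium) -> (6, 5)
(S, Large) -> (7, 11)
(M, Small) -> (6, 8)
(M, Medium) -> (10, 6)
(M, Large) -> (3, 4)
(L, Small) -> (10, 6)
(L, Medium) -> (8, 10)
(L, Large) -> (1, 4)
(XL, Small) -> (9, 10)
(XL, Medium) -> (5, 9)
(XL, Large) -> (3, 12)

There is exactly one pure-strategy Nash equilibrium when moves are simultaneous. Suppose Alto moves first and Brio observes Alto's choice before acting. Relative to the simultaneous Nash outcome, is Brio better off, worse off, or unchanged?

worse off

Brio best-responds to each possible Alto move:
- S → Brio plays Large (best of 4, 5, 11); Alto gets 7.
- M → Brio plays Small (best of 8, 6, 4); Alto gets 6.
- L → Brio plays Medium (best of 6, 10, 4); Alto gets 8.
- XL → Brio plays Large (best of 10, 9, 12); Alto gets 3.
Among 7, 6, 8, 3, the best is 8 at L. Subgame-perfect outcome: (L, Medium) with payoffs (8, 10).
Under simultaneous play:
Alto's best replies: Small→L; Medium→M; Large→S.
Brio's best replies: S→Large; M→Small; L→Medium; XL→Large.
Only (S, Large) has each player best-responding; Nash payoffs (7, 11).
Brio earns 10 sequentially versus 11 at the Nash outcome: worse off.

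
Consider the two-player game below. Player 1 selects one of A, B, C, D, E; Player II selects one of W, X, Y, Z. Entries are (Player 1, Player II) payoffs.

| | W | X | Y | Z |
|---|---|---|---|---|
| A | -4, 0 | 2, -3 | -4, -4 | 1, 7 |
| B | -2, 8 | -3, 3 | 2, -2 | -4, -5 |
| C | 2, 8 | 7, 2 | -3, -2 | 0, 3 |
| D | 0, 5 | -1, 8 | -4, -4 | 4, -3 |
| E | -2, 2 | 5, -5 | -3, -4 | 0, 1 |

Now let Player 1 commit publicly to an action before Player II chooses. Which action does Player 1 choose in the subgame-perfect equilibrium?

C

Work backward from Player II's decision.
- A: BR = Z, leader payoff 1.
- B: BR = W, leader payoff -2.
- C: BR = W, leader payoff 2.
- D: BR = X, leader payoff -1.
- E: BR = W, leader payoff -2.
Among 1, -2, 2, -1, -2, the best is 2 at C. Subgame-perfect outcome: (C, W) with payoffs (2, 8).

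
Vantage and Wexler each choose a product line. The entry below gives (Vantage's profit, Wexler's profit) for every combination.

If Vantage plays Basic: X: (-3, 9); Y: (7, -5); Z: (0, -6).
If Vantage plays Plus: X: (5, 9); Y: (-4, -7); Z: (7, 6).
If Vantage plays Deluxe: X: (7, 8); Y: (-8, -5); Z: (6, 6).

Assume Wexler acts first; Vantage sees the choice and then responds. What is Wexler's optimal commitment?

Backward induction with Wexler moving first.
- X → Vantage plays Deluxe (best of -3, 5, 7); Wexler gets 8.
- Y → Vantage plays Basic (best of 7, -4, -8); Wexler gets -5.
- Z → Vantage plays Plus (best of 0, 7, 6); Wexler gets 6.
Among 8, -5, 6, the best is 8 at X. Subgame-perfect outcome: (Deluxe, X) with payoffs (7, 8).

X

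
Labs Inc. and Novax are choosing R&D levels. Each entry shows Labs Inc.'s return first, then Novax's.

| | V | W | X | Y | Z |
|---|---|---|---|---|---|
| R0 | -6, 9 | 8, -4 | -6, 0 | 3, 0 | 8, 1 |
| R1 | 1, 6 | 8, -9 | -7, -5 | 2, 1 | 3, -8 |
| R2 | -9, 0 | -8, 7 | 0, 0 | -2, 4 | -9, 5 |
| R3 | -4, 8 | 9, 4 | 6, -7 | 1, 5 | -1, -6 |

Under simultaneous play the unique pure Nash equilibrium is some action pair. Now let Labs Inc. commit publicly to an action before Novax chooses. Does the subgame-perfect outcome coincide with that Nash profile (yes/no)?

Work backward from Novax's decision.
- R0: BR = V, leader payoff -6.
- R1: BR = V, leader payoff 1.
- R2: BR = W, leader payoff -8.
- R3: BR = V, leader payoff -4.
Labs Inc.'s induced payoffs are -6, 1, -8, -4, so Labs Inc. commits to R1. Subgame-perfect outcome: (R1, V) with payoffs (1, 6).
Now find the simultaneous Nash equilibrium.
Labs Inc.'s best replies: V→R1; W→R3; X→R3; Y→R0; Z→R0.
Novax's best replies: R0→V; R1→V; R2→W; R3→V.
Only (R1, V) has each player best-responding; Nash payoffs (1, 6).
Sequential outcome (R1, V) coincides with the Nash profile (R1, V).

yes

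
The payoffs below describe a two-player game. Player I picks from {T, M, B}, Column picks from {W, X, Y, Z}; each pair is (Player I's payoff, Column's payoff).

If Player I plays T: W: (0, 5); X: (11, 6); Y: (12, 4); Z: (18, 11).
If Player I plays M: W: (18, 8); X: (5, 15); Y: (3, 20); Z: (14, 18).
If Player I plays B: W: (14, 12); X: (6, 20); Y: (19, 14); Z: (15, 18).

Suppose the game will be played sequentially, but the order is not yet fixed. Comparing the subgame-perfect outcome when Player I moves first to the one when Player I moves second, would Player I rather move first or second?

If Player I leads: Column's best replies are T→Z, M→Y, B→X; Player I's induced payoffs 18, 3, 6; outcome (T, Z), payoffs (18, 11).
If Column leads: Player I's best replies are W→M, X→T, Y→B, Z→T; Column's induced payoffs 8, 6, 14, 11; outcome (B, Y), payoffs (19, 14).
Player I gets 18 moving first and 19 moving second, so Player I prefers to move second.

second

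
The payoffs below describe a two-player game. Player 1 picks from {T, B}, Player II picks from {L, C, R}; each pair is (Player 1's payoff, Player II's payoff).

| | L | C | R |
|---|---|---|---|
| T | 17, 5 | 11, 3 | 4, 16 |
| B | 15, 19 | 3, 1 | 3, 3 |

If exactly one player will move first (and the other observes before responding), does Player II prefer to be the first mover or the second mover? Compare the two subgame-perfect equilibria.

If Player 1 leads: Player II's best replies are T→R, B→L; Player 1's induced payoffs 4, 15; outcome (B, L), payoffs (15, 19).
If Player II leads: Player 1's best replies are L→T, C→T, R→T; Player II's induced payoffs 5, 3, 16; outcome (T, R), payoffs (4, 16).
Player II gets 16 moving first and 19 moving second, so Player II prefers to move second.

second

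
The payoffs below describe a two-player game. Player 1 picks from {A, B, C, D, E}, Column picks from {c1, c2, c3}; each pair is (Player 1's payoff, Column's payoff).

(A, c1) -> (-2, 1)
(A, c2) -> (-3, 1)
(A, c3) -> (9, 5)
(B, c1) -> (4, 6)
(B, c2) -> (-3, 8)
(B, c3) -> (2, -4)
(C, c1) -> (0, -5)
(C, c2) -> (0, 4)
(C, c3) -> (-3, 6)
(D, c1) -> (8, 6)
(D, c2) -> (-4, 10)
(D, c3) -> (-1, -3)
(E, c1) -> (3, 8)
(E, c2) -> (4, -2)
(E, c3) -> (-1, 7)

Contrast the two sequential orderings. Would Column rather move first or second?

If Player 1 leads: Column's best replies are A→c3, B→c2, C→c3, D→c2, E→c1; Player 1's induced payoffs 9, -3, -3, -4, 3; outcome (A, c3), payoffs (9, 5).
If Column leads: Player 1's best replies are c1→D, c2→E, c3→A; Column's induced payoffs 6, -2, 5; outcome (D, c1), payoffs (8, 6).
Column gets 6 moving first and 5 moving second, so Column prefers to move first.

first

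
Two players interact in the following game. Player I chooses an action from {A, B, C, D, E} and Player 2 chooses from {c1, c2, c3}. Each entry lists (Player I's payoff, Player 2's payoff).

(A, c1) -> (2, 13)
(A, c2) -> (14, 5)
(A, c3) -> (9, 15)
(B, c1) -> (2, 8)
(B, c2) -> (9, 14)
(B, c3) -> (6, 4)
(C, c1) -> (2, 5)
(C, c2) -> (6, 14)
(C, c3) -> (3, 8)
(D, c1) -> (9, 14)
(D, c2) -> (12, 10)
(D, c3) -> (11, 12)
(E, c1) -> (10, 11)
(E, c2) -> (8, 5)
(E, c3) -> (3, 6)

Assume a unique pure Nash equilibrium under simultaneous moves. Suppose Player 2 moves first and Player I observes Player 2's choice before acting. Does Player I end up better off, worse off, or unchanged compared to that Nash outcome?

Solve by backward induction (Player 2 leads).
- c1 → Player I plays E (best of 2, 2, 2, 9, 10); Player 2 gets 11.
- c2 → Player I plays A (best of 14, 9, 6, 12, 8); Player 2 gets 5.
- c3 → Player I plays D (best of 9, 6, 3, 11, 3); Player 2 gets 12.
Maximizing over 11, 5, 12, Player 2 chooses c3. Subgame-perfect outcome: (D, c3) with payoffs (11, 12).
Under simultaneous play:
Player I's best replies: c1→E; c2→A; c3→D.
Player 2's best replies: A→c3; B→c2; C→c2; D→c1; E→c1.
Only (E, c1) has each player best-responding; Nash payoffs (10, 11).
Player I earns 11 sequentially versus 10 at the Nash outcome: better off.

better off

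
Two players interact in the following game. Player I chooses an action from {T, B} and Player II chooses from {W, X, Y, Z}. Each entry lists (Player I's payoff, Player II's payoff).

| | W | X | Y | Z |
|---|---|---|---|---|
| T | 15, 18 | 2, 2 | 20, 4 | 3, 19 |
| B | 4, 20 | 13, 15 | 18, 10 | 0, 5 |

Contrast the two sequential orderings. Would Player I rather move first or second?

If Player I leads: Player II's best replies are T→Z, B→W; Player I's induced payoffs 3, 4; outcome (B, W), payoffs (4, 20).
If Player II leads: Player I's best replies are W→T, X→B, Y→T, Z→T; Player II's induced payoffs 18, 15, 4, 19; outcome (T, Z), payoffs (3, 19).
Player I gets 4 moving first and 3 moving second, so Player I prefers to move first.

first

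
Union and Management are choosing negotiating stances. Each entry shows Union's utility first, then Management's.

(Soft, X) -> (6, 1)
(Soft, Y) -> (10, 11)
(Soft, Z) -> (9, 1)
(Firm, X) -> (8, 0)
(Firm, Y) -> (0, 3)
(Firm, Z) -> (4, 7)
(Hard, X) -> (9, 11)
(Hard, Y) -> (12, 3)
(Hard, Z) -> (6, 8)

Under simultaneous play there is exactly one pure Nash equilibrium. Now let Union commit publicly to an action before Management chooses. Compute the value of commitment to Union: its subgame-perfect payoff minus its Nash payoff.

1

Backward induction with Union moving first.
- Soft: Management compares 1, 11, 1 and picks Y; Union would get 10.
- Firm: Management compares 0, 3, 7 and picks Z; Union would get 4.
- Hard: Management compares 11, 3, 8 and picks X; Union would get 9.
Union's induced payoffs are 10, 4, 9, so Union commits to Soft. Subgame-perfect outcome: (Soft, Y) with payoffs (10, 11).
Under simultaneous play:
Union's best replies: X→Hard; Y→Hard; Z→Soft.
Management's best replies: Soft→Y; Firm→Z; Hard→X.
Only (Hard, X) has each player best-responding; Nash payoffs (9, 11).
Union's commitment gain: 10 − 9 = 1.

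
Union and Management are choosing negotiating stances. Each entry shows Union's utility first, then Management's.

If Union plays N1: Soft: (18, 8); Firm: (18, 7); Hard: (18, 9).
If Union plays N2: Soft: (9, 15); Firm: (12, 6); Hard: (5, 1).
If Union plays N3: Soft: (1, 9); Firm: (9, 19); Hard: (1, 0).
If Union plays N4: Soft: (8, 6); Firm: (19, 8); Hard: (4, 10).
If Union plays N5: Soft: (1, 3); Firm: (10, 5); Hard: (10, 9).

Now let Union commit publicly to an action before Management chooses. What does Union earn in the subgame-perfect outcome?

Backward induction with Union moving first.
- N1: Management compares 8, 7, 9 and picks Hard; Union would get 18.
- N2: Management compares 15, 6, 1 and picks Soft; Union would get 9.
- N3: Management compares 9, 19, 0 and picks Firm; Union would get 9.
- N4: Management compares 6, 8, 10 and picks Hard; Union would get 4.
- N5: Management compares 3, 5, 9 and picks Hard; Union would get 10.
Union's induced payoffs are 18, 9, 9, 4, 10, so Union commits to N1. Subgame-perfect outcome: (N1, Hard) with payoffs (18, 9).

18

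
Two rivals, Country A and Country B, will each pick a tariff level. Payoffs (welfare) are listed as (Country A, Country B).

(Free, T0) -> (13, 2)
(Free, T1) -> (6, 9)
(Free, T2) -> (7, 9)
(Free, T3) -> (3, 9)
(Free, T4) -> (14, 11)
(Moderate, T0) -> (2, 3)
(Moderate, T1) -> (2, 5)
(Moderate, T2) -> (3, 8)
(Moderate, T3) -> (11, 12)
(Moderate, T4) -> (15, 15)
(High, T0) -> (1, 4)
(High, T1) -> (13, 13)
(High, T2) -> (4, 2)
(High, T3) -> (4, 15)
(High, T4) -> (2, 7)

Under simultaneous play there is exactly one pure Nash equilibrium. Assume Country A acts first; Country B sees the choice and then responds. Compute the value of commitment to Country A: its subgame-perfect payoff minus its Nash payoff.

Country B best-responds to each possible Country A move:
- Free → Country B plays T4 (best of 2, 9, 9, 9, 11); Country A gets 14.
- Moderate → Country B plays T4 (best of 3, 5, 8, 12, 15); Country A gets 15.
- High → Country B plays T3 (best of 4, 13, 2, 15, 7); Country A gets 4.
Country A's induced payoffs are 14, 15, 4, so Country A commits to Moderate. Subgame-perfect outcome: (Moderate, T4) with payoffs (15, 15).
Now find the simultaneous Nash equilibrium.
Country A's best replies: T0→Free; T1→High; T2→Free; T3→Moderate; T4→Moderate.
Country B's best replies: Free→T4; Moderate→T4; High→T3.
The unique mutual best reply is (Moderate, T4), giving (15, 15).
Country A's commitment gain: 15 − 15 = 0.

0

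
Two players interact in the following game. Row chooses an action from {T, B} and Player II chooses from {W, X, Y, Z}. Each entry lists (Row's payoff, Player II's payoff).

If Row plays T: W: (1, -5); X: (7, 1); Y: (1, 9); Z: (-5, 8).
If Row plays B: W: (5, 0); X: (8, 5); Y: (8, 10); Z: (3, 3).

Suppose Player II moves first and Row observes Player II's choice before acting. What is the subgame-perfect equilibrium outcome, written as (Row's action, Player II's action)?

(B, Y)

Solve by backward induction (Player II leads).
- W: BR = B, leader payoff 0.
- X: BR = B, leader payoff 5.
- Y: BR = B, leader payoff 10.
- Z: BR = B, leader payoff 3.
Among 0, 5, 10, 3, the best is 10 at Y. Subgame-perfect outcome: (B, Y) with payoffs (8, 10).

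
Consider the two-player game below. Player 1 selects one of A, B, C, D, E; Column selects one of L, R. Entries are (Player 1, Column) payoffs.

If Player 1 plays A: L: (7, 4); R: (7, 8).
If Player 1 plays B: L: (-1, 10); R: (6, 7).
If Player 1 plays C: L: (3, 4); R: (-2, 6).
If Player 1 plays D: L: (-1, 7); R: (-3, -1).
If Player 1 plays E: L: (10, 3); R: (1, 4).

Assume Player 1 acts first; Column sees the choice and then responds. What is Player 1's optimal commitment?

Column best-responds to each possible Player 1 move:
- A: BR = R, leader payoff 7.
- B: BR = L, leader payoff -1.
- C: BR = R, leader payoff -2.
- D: BR = L, leader payoff -1.
- E: BR = R, leader payoff 1.
Player 1's induced payoffs are 7, -1, -2, -1, 1, so Player 1 commits to A. Subgame-perfect outcome: (A, R) with payoffs (7, 8).

A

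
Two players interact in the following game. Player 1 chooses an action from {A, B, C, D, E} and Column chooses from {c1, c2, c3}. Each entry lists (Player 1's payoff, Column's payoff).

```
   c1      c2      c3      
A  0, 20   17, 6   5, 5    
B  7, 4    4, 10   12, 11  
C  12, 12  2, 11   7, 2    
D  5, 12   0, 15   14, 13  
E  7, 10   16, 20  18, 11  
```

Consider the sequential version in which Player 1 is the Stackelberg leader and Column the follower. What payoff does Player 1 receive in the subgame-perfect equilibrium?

16

Column best-responds to each possible Player 1 move:
- A → Column plays c1 (best of 20, 6, 5); Player 1 gets 0.
- B → Column plays c3 (best of 4, 10, 11); Player 1 gets 12.
- C → Column plays c1 (best of 12, 11, 2); Player 1 gets 12.
- D → Column plays c2 (best of 12, 15, 13); Player 1 gets 0.
- E → Column plays c2 (best of 10, 20, 11); Player 1 gets 16.
Maximizing over 0, 12, 12, 0, 16, Player 1 chooses E. Subgame-perfect outcome: (E, c2) with payoffs (16, 20).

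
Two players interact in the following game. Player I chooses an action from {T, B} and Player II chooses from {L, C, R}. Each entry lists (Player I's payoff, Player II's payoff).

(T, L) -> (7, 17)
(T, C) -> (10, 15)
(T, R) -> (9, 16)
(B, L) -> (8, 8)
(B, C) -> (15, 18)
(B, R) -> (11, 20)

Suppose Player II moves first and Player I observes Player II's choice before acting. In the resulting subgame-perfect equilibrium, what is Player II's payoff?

20

Player I best-responds to each possible Player II move:
- L → Player I plays B (best of 7, 8); Player II gets 8.
- C → Player I plays B (best of 10, 15); Player II gets 18.
- R → Player I plays B (best of 9, 11); Player II gets 20.
Maximizing over 8, 18, 20, Player II chooses R. Subgame-perfect outcome: (B, R) with payoffs (11, 20).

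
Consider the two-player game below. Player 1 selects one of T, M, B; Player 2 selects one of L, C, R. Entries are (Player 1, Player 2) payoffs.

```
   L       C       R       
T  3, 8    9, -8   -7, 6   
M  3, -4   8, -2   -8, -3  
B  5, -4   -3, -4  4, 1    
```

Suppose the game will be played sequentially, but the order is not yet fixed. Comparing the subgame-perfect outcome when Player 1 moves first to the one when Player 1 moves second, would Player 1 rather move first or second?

If Player 1 leads: Player 2's best replies are T→L, M→C, B→R; Player 1's induced payoffs 3, 8, 4; outcome (M, C), payoffs (8, -2).
If Player 2 leads: Player 1's best replies are L→B, C→T, R→B; Player 2's induced payoffs -4, -8, 1; outcome (B, R), payoffs (4, 1).
Player 1 gets 8 moving first and 4 moving second, so Player 1 prefers to move first.

first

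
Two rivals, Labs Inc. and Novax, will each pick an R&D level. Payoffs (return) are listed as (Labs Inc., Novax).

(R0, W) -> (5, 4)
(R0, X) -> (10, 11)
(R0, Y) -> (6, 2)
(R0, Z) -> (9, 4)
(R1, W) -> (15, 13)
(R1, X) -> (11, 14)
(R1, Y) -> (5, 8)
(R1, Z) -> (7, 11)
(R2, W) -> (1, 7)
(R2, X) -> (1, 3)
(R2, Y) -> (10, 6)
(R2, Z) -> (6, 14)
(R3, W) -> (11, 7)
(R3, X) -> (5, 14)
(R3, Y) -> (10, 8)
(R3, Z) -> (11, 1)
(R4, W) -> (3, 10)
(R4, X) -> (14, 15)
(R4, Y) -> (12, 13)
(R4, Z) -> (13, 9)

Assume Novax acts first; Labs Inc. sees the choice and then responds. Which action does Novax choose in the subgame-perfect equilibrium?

Work backward from Labs Inc.'s decision.
- W → Labs Inc. plays R1 (best of 5, 15, 1, 11, 3); Novax gets 13.
- X → Labs Inc. plays R4 (best of 10, 11, 1, 5, 14); Novax gets 15.
- Y → Labs Inc. plays R4 (best of 6, 5, 10, 10, 12); Novax gets 13.
- Z → Labs Inc. plays R4 (best of 9, 7, 6, 11, 13); Novax gets 9.
Maximizing over 13, 15, 13, 9, Novax chooses X. Subgame-perfect outcome: (R4, X) with payoffs (14, 15).

X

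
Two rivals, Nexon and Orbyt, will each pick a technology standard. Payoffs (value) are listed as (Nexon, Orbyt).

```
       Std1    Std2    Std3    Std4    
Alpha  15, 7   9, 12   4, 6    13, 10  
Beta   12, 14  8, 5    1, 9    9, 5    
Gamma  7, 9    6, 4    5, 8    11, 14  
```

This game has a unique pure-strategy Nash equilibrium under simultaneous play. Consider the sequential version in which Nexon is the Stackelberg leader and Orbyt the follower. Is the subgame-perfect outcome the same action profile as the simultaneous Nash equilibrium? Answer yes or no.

no

Work backward from Orbyt's decision.
- Alpha → Orbyt plays Std2 (best of 7, 12, 6, 10); Nexon gets 9.
- Beta → Orbyt plays Std1 (best of 14, 5, 9, 5); Nexon gets 12.
- Gamma → Orbyt plays Std4 (best of 9, 4, 8, 14); Nexon gets 11.
Nexon's induced payoffs are 9, 12, 11, so Nexon commits to Beta. Subgame-perfect outcome: (Beta, Std1) with payoffs (12, 14).
For the simultaneous game, intersect best replies.
Nexon's best replies: Std1→Alpha; Std2→Alpha; Std3→Gamma; Std4→Alpha.
Orbyt's best replies: Alpha→Std2; Beta→Std1; Gamma→Std4.
Only (Alpha, Std2) has each player best-responding; Nash payoffs (9, 12).
Sequential outcome (Beta, Std1) differs from the Nash profile (Alpha, Std2).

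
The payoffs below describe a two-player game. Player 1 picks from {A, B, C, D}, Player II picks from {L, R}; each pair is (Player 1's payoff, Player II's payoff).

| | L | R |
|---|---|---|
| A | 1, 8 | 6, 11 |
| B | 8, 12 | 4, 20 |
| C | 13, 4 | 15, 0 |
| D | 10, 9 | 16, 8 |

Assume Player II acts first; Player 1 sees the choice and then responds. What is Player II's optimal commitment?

R

Player 1 best-responds to each possible Player II move:
- L: Player 1 compares 1, 8, 13, 10 and picks C; Player II would get 4.
- R: Player 1 compares 6, 4, 15, 16 and picks D; Player II would get 8.
Maximizing over 4, 8, Player II chooses R. Subgame-perfect outcome: (D, R) with payoffs (16, 8).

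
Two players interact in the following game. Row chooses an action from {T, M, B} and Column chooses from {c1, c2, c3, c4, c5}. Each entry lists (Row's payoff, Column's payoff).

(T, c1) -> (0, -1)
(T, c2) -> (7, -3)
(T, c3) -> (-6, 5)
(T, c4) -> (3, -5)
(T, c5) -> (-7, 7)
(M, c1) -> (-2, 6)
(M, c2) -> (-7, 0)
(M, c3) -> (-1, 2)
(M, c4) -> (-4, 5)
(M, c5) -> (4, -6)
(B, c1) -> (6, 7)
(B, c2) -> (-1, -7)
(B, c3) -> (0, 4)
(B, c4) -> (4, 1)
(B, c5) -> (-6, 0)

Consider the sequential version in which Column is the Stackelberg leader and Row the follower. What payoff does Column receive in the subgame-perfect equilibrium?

Solve by backward induction (Column leads).
- c1: BR = B, leader payoff 7.
- c2: BR = T, leader payoff -3.
- c3: BR = B, leader payoff 4.
- c4: BR = B, leader payoff 1.
- c5: BR = M, leader payoff -6.
Maximizing over 7, -3, 4, 1, -6, Column chooses c1. Subgame-perfect outcome: (B, c1) with payoffs (6, 7).

7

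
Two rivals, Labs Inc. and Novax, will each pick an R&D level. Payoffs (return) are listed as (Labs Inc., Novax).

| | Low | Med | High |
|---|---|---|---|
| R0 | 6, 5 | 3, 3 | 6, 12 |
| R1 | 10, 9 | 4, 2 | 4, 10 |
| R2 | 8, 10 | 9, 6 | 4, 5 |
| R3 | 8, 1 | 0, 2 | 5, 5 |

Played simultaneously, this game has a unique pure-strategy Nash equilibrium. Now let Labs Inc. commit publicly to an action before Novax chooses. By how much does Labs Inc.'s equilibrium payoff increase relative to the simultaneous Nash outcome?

Solve by backward induction (Labs Inc. leads).
- R0: BR = High, leader payoff 6.
- R1: BR = High, leader payoff 4.
- R2: BR = Low, leader payoff 8.
- R3: BR = High, leader payoff 5.
Labs Inc.'s induced payoffs are 6, 4, 8, 5, so Labs Inc. commits to R2. Subgame-perfect outcome: (R2, Low) with payoffs (8, 10).
Now find the simultaneous Nash equilibrium.
Labs Inc.'s best replies: Low→R1; Med→R2; High→R0.
Novax's best replies: R0→High; R1→High; R2→Low; R3→High.
The unique mutual best reply is (R0, High), giving (6, 12).
Labs Inc.'s commitment gain: 8 − 6 = 2.

2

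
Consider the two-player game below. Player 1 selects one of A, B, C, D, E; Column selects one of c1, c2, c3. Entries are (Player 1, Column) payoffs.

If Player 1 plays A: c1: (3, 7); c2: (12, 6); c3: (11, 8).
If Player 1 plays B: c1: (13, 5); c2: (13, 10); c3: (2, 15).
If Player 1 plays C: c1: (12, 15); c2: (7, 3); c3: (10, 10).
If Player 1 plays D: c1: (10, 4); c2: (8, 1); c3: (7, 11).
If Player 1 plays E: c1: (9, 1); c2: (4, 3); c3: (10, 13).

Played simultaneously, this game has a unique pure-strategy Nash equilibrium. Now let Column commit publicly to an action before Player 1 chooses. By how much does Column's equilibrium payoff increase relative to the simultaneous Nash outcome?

Solve by backward induction (Column leads).
- c1: BR = B, leader payoff 5.
- c2: BR = B, leader payoff 10.
- c3: BR = A, leader payoff 8.
Maximizing over 5, 10, 8, Column chooses c2. Subgame-perfect outcome: (B, c2) with payoffs (13, 10).
Now find the simultaneous Nash equilibrium.
Player 1's best replies: c1→B; c2→B; c3→A.
Column's best replies: A→c3; B→c3; C→c1; D→c3; E→c3.
Only (A, c3) has each player best-responding; Nash payoffs (11, 8).
Column's commitment gain: 10 − 8 = 2.

2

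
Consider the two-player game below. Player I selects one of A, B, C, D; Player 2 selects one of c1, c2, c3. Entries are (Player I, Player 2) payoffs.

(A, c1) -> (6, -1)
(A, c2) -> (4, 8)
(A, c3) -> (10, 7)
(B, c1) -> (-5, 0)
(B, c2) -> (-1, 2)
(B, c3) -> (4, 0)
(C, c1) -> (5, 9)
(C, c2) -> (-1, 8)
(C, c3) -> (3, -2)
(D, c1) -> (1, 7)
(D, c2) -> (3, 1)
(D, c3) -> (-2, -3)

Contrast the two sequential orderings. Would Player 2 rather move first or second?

second

If Player I leads: Player 2's best replies are A→c2, B→c2, C→c1, D→c1; Player I's induced payoffs 4, -1, 5, 1; outcome (C, c1), payoffs (5, 9).
If Player 2 leads: Player I's best replies are c1→A, c2→A, c3→A; Player 2's induced payoffs -1, 8, 7; outcome (A, c2), payoffs (4, 8).
Player 2 gets 8 moving first and 9 moving second, so Player 2 prefers to move second.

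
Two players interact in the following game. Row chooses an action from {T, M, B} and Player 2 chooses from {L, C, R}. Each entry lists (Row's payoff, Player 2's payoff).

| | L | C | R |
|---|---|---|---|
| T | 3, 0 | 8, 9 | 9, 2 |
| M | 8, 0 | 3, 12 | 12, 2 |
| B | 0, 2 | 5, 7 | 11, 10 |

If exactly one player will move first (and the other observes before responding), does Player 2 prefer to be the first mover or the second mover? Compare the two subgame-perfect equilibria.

second

If Row leads: Player 2's best replies are T→C, M→C, B→R; Row's induced payoffs 8, 3, 11; outcome (B, R), payoffs (11, 10).
If Player 2 leads: Row's best replies are L→M, C→T, R→M; Player 2's induced payoffs 0, 9, 2; outcome (T, C), payoffs (8, 9).
Player 2 gets 9 moving first and 10 moving second, so Player 2 prefers to move second.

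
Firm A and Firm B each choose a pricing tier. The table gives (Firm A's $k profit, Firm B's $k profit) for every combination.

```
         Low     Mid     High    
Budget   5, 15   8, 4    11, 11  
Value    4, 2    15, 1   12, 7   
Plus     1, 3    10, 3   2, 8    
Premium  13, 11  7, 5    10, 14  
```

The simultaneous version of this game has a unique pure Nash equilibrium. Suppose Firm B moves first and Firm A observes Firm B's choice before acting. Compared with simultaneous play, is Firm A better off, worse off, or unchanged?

Backward induction with Firm B moving first.
- Low: BR = Premium, leader payoff 11.
- Mid: BR = Value, leader payoff 1.
- High: BR = Value, leader payoff 7.
Among 11, 1, 7, the best is 11 at Low. Subgame-perfect outcome: (Premium, Low) with payoffs (13, 11).
Under simultaneous play:
Firm A's best replies: Low→Premium; Mid→Value; High→Value.
Firm B's best replies: Budget→Low; Value→High; Plus→High; Premium→High.
Only (Value, High) has each player best-responding; Nash payoffs (12, 7).
Firm A earns 13 sequentially versus 12 at the Nash outcome: better off.

better off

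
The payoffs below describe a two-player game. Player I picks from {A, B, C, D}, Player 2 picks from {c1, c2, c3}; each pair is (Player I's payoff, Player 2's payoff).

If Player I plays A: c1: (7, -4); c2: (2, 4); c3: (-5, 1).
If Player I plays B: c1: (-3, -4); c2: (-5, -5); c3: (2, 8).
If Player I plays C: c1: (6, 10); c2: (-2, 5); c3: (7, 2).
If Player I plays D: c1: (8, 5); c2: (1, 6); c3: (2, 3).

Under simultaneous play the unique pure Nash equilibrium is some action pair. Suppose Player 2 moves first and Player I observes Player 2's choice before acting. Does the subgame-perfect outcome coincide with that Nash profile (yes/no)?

Work backward from Player I's decision.
- c1 → Player I plays D (best of 7, -3, 6, 8); Player 2 gets 5.
- c2 → Player I plays A (best of 2, -5, -2, 1); Player 2 gets 4.
- c3 → Player I plays C (best of -5, 2, 7, 2); Player 2 gets 2.
Maximizing over 5, 4, 2, Player 2 chooses c1. Subgame-perfect outcome: (D, c1) with payoffs (8, 5).
For the simultaneous game, intersect best replies.
Player I's best replies: c1→D; c2→A; c3→C.
Player 2's best replies: A→c2; B→c3; C→c1; D→c2.
Only (A, c2) has each player best-responding; Nash payoffs (2, 4).
Sequential outcome (D, c1) differs from the Nash profile (A, c2).

no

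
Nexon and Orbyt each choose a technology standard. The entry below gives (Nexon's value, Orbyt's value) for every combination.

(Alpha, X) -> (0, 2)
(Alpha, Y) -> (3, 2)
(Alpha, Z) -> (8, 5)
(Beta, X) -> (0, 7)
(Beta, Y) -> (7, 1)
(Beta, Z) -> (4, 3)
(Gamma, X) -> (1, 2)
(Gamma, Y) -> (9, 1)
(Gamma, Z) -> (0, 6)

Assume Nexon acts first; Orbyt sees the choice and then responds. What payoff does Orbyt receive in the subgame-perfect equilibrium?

Backward induction with Nexon moving first.
- Alpha: Orbyt compares 2, 2, 5 and picks Z; Nexon would get 8.
- Beta: Orbyt compares 7, 1, 3 and picks X; Nexon would get 0.
- Gamma: Orbyt compares 2, 1, 6 and picks Z; Nexon would get 0.
Maximizing over 8, 0, 0, Nexon chooses Alpha. Subgame-perfect outcome: (Alpha, Z) with payoffs (8, 5).

5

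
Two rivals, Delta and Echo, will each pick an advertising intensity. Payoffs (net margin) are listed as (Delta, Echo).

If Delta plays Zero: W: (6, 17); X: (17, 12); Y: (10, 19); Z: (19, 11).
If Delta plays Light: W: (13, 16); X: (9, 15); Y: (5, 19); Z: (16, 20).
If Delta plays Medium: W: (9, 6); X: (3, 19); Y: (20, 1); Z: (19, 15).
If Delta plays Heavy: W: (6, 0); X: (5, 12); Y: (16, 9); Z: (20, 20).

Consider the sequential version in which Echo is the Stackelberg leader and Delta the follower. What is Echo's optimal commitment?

Backward induction with Echo moving first.
- W: BR = Light, leader payoff 16.
- X: BR = Zero, leader payoff 12.
- Y: BR = Medium, leader payoff 1.
- Z: BR = Heavy, leader payoff 20.
Maximizing over 16, 12, 1, 20, Echo chooses Z. Subgame-perfect outcome: (Heavy, Z) with payoffs (20, 20).

Z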